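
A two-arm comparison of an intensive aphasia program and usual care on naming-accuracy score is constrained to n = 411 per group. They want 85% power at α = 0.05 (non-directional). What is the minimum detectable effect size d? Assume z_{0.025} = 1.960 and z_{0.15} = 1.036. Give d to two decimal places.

For two independent groups of n = 411 each: d_min = (z_{α/2} + z_β)·√(2/n).
z-sum = 1.960 + 1.036 = 2.996.
d_min = 2.996 × √(2/411) = 2.996 × 0.0698 = 0.209.

d_min ≈ 0.21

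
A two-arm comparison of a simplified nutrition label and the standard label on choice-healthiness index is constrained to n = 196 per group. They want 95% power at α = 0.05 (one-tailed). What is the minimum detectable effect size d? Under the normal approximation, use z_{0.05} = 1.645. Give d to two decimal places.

d_min ≈ 0.33

For two independent groups of n = 196 each: d_min = (z_{α} + z_β)·√(2/n).
z-sum = 1.645 + 1.645 = 3.290.
d_min = 3.290 × √(2/196) = 3.290 × 0.1010 = 0.332.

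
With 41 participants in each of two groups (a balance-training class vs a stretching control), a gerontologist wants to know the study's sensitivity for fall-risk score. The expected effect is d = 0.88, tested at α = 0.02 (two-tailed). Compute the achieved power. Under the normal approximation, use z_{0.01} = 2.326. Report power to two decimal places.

power ≈ 0.95

For two equal groups, power = Φ(d·√(n/2) − z_{α/2}).
d·√(n/2) = 0.88 × √(41/2) = 0.88 × 4.528 = 3.984.
z_β = 3.984 − 2.326 = 1.658.
Power = Φ(1.658) = 0.951.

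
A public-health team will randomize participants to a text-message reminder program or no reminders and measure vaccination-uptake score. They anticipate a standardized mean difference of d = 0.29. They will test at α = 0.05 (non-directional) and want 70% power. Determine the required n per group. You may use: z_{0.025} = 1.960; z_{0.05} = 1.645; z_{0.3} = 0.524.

For two independent groups with equal n: n = 2·((z_{α/2} + z_β) / d)².
z_{α/2} + z_β = 1.960 + 0.524 = 2.484.
n = 2 × (2.484 / 0.29)² = 2 × 8.566² = 2 × 73.37 = 146.7.
Round up to the next whole participant.

n = 147 per group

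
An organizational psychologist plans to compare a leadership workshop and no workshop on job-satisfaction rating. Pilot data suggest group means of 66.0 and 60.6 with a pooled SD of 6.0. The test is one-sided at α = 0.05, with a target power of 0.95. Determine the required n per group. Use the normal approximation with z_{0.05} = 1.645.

n = 27 per group

Cohen's d = |M₁ − M₂| / SD_pooled = |66.0 − 60.6| / 6.0 = 5.4 / 6.0 = 0.900.
For two independent groups with equal n: n = 2·((z_{α} + z_β) / d)².
z_{α} + z_β = 1.645 + 1.645 = 3.290.
n = 2 × (3.290 / 0.900)² = 2 × 3.656² = 2 × 13.36 = 26.7.
Round up to the next whole participant.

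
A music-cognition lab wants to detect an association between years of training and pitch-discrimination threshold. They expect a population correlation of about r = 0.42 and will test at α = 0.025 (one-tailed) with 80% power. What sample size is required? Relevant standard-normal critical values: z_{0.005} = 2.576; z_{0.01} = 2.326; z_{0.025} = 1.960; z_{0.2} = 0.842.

Fisher's z: C = ½·ln((1+r)/(1−r)) = ½·ln(2.4483) = 0.4477.
n = ((z_{α} + z_β)/C)² + 3.
(1.960 + 0.842) / 0.4477 = 2.802 / 0.4477 = 6.259.
n = 6.259² + 3 = 39.17 + 3 = 42.2.
Round up.

n = 43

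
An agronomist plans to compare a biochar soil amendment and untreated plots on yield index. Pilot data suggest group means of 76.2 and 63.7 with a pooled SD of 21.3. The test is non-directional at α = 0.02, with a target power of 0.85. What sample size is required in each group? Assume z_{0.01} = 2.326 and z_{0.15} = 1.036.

Cohen's d = |M₁ − M₂| / SD_pooled = |76.2 − 63.7| / 21.3 = 12.5 / 21.3 = 0.587.
For two independent groups with equal n: n = 2·((z_{α/2} + z_β) / d)².
z_{α/2} + z_β = 2.326 + 1.036 = 3.362.
n = 2 × (3.362 / 0.587)² = 2 × 5.727² = 2 × 32.80 = 65.6.
Round up to the next whole participant.

n = 66 per group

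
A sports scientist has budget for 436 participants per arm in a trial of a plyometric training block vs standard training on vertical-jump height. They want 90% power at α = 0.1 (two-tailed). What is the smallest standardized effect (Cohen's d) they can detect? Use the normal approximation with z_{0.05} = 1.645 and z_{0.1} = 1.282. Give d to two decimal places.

For two independent groups of n = 436 each: d_min = (z_{α/2} + z_β)·√(2/n).
z-sum = 1.645 + 1.282 = 2.927.
d_min = 2.927 × √(2/436) = 2.927 × 0.0677 = 0.198.

d_min ≈ 0.20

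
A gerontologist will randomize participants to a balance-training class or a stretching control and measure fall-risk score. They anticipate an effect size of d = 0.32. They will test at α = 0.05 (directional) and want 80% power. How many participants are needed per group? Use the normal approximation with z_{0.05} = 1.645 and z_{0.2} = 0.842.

For two independent groups with equal n: n = 2·((z_{α} + z_β) / d)².
z_{α} + z_β = 1.645 + 0.842 = 2.487.
n = 2 × (2.487 / 0.32)² = 2 × 7.772² = 2 × 60.40 = 120.8.
Round up to the next whole participant.

n = 121 per group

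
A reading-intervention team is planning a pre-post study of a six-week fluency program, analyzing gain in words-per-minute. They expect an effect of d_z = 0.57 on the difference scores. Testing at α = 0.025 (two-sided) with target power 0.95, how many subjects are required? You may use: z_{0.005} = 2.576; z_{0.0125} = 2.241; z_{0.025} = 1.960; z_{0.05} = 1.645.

n = 47 pairs

For a paired (one-sample on differences) test: n = ((z_{α/2} + z_β) / d)².
z_{α/2} + z_β = 2.241 + 1.645 = 3.886.
n = (3.886 / 0.57)² = 6.818² = 46.48.
Round up.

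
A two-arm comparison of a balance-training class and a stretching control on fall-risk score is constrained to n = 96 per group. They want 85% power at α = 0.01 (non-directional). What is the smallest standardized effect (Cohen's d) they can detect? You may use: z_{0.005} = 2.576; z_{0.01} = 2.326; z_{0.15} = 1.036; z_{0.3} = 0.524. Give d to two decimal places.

d_min ≈ 0.52

For two independent groups of n = 96 each: d_min = (z_{α/2} + z_β)·√(2/n).
z-sum = 2.576 + 1.036 = 3.612.
d_min = 3.612 × √(2/96) = 3.612 × 0.1443 = 0.521.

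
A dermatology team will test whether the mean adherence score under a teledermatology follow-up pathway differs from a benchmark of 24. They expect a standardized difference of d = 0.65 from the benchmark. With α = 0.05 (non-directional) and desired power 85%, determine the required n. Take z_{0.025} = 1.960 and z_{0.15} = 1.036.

n = 22

For a one-sample test: n = ((z_{α/2} + z_β) / d)².
z_{α/2} + z_β = 1.960 + 1.036 = 2.996.
n = (2.996 / 0.65)² = 4.609² = 21.25.
Round up.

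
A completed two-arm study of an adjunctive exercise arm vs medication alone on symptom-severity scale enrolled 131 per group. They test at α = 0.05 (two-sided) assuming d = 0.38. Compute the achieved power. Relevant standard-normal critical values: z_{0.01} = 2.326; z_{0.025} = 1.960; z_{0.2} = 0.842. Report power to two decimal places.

For two equal groups, power = Φ(d·√(n/2) − z_{α/2}).
d·√(n/2) = 0.38 × √(131/2) = 0.38 × 8.093 = 3.075.
z_β = 3.075 − 1.960 = 1.115.
Power = Φ(1.115) = 0.868.

power ≈ 0.87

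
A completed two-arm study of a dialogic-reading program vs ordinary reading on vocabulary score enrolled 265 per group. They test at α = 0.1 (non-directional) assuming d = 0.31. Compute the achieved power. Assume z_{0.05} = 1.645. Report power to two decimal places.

power ≈ 0.97

For two equal groups, power = Φ(d·√(n/2) − z_{α/2}).
d·√(n/2) = 0.31 × √(265/2) = 0.31 × 11.511 = 3.568.
z_β = 3.568 − 1.645 = 1.923.
Power = Φ(1.923) = 0.973.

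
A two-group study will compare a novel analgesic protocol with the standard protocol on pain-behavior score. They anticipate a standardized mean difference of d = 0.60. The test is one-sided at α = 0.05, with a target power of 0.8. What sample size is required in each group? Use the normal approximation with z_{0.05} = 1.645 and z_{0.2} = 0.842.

n = 35 per group

For two independent groups with equal n: n = 2·((z_{α} + z_β) / d)².
z_{α} + z_β = 1.645 + 0.842 = 2.487.
n = 2 × (2.487 / 0.60)² = 2 × 4.145² = 2 × 17.18 = 34.4.
Round up to the next whole participant.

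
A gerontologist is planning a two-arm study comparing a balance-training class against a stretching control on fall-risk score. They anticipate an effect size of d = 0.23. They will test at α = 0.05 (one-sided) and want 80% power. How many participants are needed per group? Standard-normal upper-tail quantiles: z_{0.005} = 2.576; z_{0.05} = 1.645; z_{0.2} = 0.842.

n = 234 per group

For two independent groups with equal n: n = 2·((z_{α} + z_β) / d)².
z_{α} + z_β = 1.645 + 0.842 = 2.487.
n = 2 × (2.487 / 0.23)² = 2 × 10.813² = 2 × 116.92 = 233.8.
Round up to the next whole participant.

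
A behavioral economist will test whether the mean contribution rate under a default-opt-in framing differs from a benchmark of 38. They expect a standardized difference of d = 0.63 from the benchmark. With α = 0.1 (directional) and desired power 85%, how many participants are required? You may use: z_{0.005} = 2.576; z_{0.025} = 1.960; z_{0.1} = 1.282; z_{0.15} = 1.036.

n = 14

For a one-sample test: n = ((z_{α} + z_β) / d)².
z_{α} + z_β = 1.282 + 1.036 = 2.318.
n = (2.318 / 0.63)² = 3.679² = 13.54.
Round up.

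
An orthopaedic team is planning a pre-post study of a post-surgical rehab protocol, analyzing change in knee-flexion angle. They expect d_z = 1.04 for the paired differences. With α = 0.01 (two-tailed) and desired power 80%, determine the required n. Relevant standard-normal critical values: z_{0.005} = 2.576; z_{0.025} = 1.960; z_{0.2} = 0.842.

For a paired (one-sample on differences) test: n = ((z_{α/2} + z_β) / d)².
z_{α/2} + z_β = 2.576 + 0.842 = 3.418.
n = (3.418 / 1.04)² = 3.287² = 10.80.
Round up.

n = 11 pairs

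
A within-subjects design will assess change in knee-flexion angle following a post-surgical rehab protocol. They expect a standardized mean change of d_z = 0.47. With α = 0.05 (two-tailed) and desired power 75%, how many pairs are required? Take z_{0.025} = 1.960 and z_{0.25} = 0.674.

For a paired (one-sample on differences) test: n = ((z_{α/2} + z_β) / d)².
z_{α/2} + z_β = 1.960 + 0.674 = 2.634.
n = (2.634 / 0.47)² = 5.604² = 31.41.
Round up.

n = 32 pairs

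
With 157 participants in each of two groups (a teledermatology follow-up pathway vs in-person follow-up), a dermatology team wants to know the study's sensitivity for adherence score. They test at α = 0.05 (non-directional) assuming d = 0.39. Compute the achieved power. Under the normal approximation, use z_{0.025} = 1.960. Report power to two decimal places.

For two equal groups, power = Φ(d·√(n/2) − z_{α/2}).
d·√(n/2) = 0.39 × √(157/2) = 0.39 × 8.860 = 3.455.
z_β = 3.455 − 1.960 = 1.495.
Power = Φ(1.495) = 0.933.

power ≈ 0.93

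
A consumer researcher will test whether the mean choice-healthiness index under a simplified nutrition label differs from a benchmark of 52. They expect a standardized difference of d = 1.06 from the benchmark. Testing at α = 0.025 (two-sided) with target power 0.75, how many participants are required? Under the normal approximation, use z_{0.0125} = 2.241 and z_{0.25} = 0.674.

n = 8

For a one-sample test: n = ((z_{α/2} + z_β) / d)².
z_{α/2} + z_β = 2.241 + 0.674 = 2.915.
n = (2.915 / 1.06)² = 2.750² = 7.56.
Round up.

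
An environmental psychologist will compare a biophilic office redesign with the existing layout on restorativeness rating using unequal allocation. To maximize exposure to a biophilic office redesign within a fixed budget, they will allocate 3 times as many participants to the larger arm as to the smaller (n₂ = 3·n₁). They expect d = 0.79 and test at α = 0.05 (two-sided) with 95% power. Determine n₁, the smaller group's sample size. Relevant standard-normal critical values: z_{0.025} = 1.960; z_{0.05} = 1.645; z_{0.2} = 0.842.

With allocation ratio k = n₂/n₁ = 3, Var(x̄₁−x̄₂) = σ²(1/n₁ + 1/(k·n₁)) = σ²·(k+1)/(k·n₁).
So n₁ = (1 + 1/k)·((z_{α/2} + z_β)/d)² = 1.333 × (3.605/0.79)².
n₁ = 1.333 × 20.82 = 27.8.
Round up: n₁ = 28, giving n₂ = 3 × 28 = 84.

n₁ = 28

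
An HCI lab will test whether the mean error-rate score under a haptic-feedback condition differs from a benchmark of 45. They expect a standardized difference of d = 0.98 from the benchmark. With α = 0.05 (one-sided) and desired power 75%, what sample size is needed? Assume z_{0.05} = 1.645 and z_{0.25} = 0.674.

n = 6

For a one-sample test: n = ((z_{α} + z_β) / d)².
z_{α} + z_β = 1.645 + 0.674 = 2.319.
n = (2.319 / 0.98)² = 2.366² = 5.60.
Round up.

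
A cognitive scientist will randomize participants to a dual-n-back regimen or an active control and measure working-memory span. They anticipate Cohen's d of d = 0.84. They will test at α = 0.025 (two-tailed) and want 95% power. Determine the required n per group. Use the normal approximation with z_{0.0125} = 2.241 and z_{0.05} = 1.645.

For two independent groups with equal n: n = 2·((z_{α/2} + z_β) / d)².
z_{α/2} + z_β = 2.241 + 1.645 = 3.886.
n = 2 × (3.886 / 0.84)² = 2 × 4.626² = 2 × 21.40 = 42.8.
Round up to the next whole participant.

n = 43 per group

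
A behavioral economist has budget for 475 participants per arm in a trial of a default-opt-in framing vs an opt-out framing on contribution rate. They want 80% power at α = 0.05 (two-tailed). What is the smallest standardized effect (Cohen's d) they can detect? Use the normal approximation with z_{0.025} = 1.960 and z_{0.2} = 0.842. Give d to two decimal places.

d_min ≈ 0.18

For two independent groups of n = 475 each: d_min = (z_{α/2} + z_β)·√(2/n).
z-sum = 1.960 + 0.842 = 2.802.
d_min = 2.802 × √(2/475) = 2.802 × 0.0649 = 0.182.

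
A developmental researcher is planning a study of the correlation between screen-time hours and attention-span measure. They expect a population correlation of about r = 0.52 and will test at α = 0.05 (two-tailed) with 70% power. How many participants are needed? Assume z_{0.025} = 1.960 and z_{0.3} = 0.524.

Fisher's z: C = ½·ln((1+r)/(1−r)) = ½·ln(3.1667) = 0.5763.
n = ((z_{α/2} + z_β)/C)² + 3.
(1.960 + 0.524) / 0.5763 = 2.484 / 0.5763 = 4.310.
n = 4.310² + 3 = 18.58 + 3 = 21.6.
Round up.

n = 22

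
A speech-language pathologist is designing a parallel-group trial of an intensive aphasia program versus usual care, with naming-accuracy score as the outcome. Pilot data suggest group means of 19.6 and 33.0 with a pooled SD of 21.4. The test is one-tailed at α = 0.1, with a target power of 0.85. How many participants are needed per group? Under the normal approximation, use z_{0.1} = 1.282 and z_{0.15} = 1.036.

Cohen's d = |M₁ − M₂| / SD_pooled = |19.6 − 33.0| / 21.4 = 13.4 / 21.4 = 0.626.
For two independent groups with equal n: n = 2·((z_{α} + z_β) / d)².
z_{α} + z_β = 1.282 + 1.036 = 2.318.
n = 2 × (2.318 / 0.626)² = 2 × 3.703² = 2 × 13.71 = 27.4.
Round up to the next whole participant.

n = 28 per group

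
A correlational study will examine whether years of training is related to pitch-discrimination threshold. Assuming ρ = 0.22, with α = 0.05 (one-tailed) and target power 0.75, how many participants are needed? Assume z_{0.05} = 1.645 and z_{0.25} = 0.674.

n = 111

Fisher's z: C = ½·ln((1+r)/(1−r)) = ½·ln(1.5641) = 0.2237.
n = ((z_{α} + z_β)/C)² + 3.
(1.645 + 0.674) / 0.2237 = 2.319 / 0.2237 = 10.367.
n = 10.367² + 3 = 107.47 + 3 = 110.5.
Round up.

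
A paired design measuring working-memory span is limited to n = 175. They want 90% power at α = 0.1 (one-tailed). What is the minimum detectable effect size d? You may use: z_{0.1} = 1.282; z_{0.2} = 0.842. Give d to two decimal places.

For a single sample (or paired design) of n = 175: d_min = (z_{α} + z_β)/√n.
z-sum = 1.282 + 1.282 = 2.564.
d_min = 2.564 / √175 = 2.564 / 13.229 = 0.194.

d_min ≈ 0.19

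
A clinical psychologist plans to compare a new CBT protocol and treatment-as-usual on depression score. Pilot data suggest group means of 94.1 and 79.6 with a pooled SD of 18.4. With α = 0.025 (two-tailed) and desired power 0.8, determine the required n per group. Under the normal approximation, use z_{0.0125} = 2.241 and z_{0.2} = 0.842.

Cohen's d = |M₁ − M₂| / SD_pooled = |94.1 − 79.6| / 18.4 = 14.5 / 18.4 = 0.788.
For two independent groups with equal n: n = 2·((z_{α/2} + z_β) / d)².
z_{α/2} + z_β = 2.241 + 0.842 = 3.083.
n = 2 × (3.083 / 0.788)² = 2 × 3.912² = 2 × 15.31 = 30.6.
Round up to the next whole participant.

n = 31 per group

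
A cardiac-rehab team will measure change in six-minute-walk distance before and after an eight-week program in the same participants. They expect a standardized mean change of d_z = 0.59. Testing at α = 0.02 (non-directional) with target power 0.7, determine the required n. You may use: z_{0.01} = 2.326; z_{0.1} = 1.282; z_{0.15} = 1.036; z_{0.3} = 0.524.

For a paired (one-sample on differences) test: n = ((z_{α/2} + z_β) / d)².
z_{α/2} + z_β = 2.326 + 0.524 = 2.850.
n = (2.850 / 0.59)² = 4.831² = 23.33.
Round up.

n = 24 pairs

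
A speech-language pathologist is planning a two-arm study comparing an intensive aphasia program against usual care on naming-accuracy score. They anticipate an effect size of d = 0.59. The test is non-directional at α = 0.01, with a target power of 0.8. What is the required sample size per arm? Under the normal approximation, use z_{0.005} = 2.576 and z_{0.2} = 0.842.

For two independent groups with equal n: n = 2·((z_{α/2} + z_β) / d)².
z_{α/2} + z_β = 2.576 + 0.842 = 3.418.
n = 2 × (3.418 / 0.59)² = 2 × 5.793² = 2 × 33.56 = 67.1.
Round up to the next whole participant.

n = 68 per group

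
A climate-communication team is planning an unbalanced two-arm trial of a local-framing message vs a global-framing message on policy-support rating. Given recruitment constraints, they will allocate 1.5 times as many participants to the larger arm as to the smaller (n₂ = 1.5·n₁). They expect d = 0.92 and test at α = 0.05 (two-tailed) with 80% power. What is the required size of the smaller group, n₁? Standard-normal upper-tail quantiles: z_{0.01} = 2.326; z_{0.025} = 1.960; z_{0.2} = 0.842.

With allocation ratio k = n₂/n₁ = 1.5, Var(x̄₁−x̄₂) = σ²(1/n₁ + 1/(k·n₁)) = σ²·(k+1)/(k·n₁).
So n₁ = (1 + 1/k)·((z_{α/2} + z_β)/d)² = 1.667 × (2.802/0.92)².
n₁ = 1.667 × 9.28 = 15.5.
Round up: n₁ = 16, giving n₂ = 1.5 × 16 = 24.

n₁ = 16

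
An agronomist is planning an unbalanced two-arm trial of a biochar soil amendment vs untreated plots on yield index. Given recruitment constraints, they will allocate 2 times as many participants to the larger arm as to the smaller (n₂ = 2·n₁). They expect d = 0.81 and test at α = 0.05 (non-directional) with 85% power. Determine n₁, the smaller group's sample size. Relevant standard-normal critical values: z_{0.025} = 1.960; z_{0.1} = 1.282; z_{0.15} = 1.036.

n₁ = 21

With allocation ratio k = n₂/n₁ = 2, Var(x̄₁−x̄₂) = σ²(1/n₁ + 1/(k·n₁)) = σ²·(k+1)/(k·n₁).
So n₁ = (1 + 1/k)·((z_{α/2} + z_β)/d)² = 1.500 × (2.996/0.81)².
n₁ = 1.500 × 13.68 = 20.5.
Round up: n₁ = 21, giving n₂ = 2 × 21 = 42.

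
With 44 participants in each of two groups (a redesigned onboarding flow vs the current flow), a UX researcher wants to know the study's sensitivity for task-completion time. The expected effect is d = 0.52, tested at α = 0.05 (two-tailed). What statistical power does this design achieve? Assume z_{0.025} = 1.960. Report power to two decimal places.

power ≈ 0.68

For two equal groups, power = Φ(d·√(n/2) − z_{α/2}).
d·√(n/2) = 0.52 × √(44/2) = 0.52 × 4.690 = 2.439.
z_β = 2.439 − 1.960 = 0.479.
Power = Φ(0.479) = 0.684.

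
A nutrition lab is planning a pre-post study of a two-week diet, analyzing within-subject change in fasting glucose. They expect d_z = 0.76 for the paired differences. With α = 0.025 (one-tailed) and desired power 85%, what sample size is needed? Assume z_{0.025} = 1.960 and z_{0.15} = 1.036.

n = 16 pairs

For a paired (one-sample on differences) test: n = ((z_{α} + z_β) / d)².
z_{α} + z_β = 1.960 + 1.036 = 2.996.
n = (2.996 / 0.76)² = 3.942² = 15.54.
Round up.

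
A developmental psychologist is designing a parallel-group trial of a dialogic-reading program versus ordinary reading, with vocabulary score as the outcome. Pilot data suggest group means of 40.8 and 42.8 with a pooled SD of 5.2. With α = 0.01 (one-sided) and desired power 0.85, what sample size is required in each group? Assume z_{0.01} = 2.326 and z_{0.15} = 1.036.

n = 153 per group

Cohen's d = |M₁ − M₂| / SD_pooled = |40.8 − 42.8| / 5.2 = 2.0 / 5.2 = 0.385.
For two independent groups with equal n: n = 2·((z_{α} + z_β) / d)².
z_{α} + z_β = 2.326 + 1.036 = 3.362.
n = 2 × (3.362 / 0.385)² = 2 × 8.732² = 2 × 76.26 = 152.5.
Round up to the next whole participant.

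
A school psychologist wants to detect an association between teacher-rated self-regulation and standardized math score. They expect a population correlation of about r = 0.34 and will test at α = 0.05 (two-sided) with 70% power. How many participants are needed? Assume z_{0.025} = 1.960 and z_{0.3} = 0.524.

Fisher's z: C = ½·ln((1+r)/(1−r)) = ½·ln(2.0303) = 0.3541.
n = ((z_{α/2} + z_β)/C)² + 3.
(1.960 + 0.524) / 0.3541 = 2.484 / 0.3541 = 7.015.
n = 7.015² + 3 = 49.21 + 3 = 52.2.
Round up.

n = 53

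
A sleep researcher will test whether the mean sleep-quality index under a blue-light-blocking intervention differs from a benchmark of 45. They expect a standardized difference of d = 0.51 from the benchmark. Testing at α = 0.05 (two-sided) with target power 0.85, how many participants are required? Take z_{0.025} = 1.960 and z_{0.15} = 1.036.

For a one-sample test: n = ((z_{α/2} + z_β) / d)².
z_{α/2} + z_β = 1.960 + 1.036 = 2.996.
n = (2.996 / 0.51)² = 5.875² = 34.51.
Round up.

n = 35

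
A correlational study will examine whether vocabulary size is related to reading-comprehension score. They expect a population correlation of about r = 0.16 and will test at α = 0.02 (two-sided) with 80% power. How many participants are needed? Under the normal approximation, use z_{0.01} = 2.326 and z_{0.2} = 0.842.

Fisher's z: C = ½·ln((1+r)/(1−r)) = ½·ln(1.3810) = 0.1614.
n = ((z_{α/2} + z_β)/C)² + 3.
(2.326 + 0.842) / 0.1614 = 3.168 / 0.1614 = 19.628.
n = 19.628² + 3 = 385.27 + 3 = 388.3.
Round up.

n = 389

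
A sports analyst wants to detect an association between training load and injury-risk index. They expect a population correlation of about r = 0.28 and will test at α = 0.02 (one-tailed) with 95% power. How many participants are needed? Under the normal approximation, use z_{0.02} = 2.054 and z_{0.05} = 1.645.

n = 169

Fisher's z: C = ½·ln((1+r)/(1−r)) = ½·ln(1.7778) = 0.2877.
n = ((z_{α} + z_β)/C)² + 3.
(2.054 + 1.645) / 0.2877 = 3.699 / 0.2877 = 12.857.
n = 12.857² + 3 = 165.31 + 3 = 168.3.
Round up.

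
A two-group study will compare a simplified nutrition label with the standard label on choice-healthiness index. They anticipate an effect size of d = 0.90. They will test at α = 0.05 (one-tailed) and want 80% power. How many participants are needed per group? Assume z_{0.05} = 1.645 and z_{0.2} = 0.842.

For two independent groups with equal n: n = 2·((z_{α} + z_β) / d)².
z_{α} + z_β = 1.645 + 0.842 = 2.487.
n = 2 × (2.487 / 0.90)² = 2 × 2.763² = 2 × 7.64 = 15.3.
Round up to the next whole participant.

n = 16 per group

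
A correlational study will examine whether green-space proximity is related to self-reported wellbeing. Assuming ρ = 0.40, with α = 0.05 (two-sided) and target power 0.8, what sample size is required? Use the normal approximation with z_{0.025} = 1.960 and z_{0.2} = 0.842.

Fisher's z: C = ½·ln((1+r)/(1−r)) = ½·ln(2.3333) = 0.4236.
n = ((z_{α/2} + z_β)/C)² + 3.
(1.960 + 0.842) / 0.4236 = 2.802 / 0.4236 = 6.615.
n = 6.615² + 3 = 43.75 + 3 = 46.8.
Round up.

n = 47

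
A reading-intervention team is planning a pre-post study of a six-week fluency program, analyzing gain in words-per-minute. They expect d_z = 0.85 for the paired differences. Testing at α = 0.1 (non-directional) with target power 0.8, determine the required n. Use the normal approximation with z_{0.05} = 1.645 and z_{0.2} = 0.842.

For a paired (one-sample on differences) test: n = ((z_{α/2} + z_β) / d)².
z_{α/2} + z_β = 1.645 + 0.842 = 2.487.
n = (2.487 / 0.85)² = 2.926² = 8.56.
Round up.

n = 9 pairs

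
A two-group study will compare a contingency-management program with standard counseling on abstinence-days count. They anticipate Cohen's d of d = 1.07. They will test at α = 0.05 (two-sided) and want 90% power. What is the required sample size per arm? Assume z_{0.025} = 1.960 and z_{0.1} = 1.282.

For two independent groups with equal n: n = 2·((z_{α/2} + z_β) / d)².
z_{α/2} + z_β = 1.960 + 1.282 = 3.242.
n = 2 × (3.242 / 1.07)² = 2 × 3.030² = 2 × 9.18 = 18.4.
Round up to the next whole participant.

n = 19 per group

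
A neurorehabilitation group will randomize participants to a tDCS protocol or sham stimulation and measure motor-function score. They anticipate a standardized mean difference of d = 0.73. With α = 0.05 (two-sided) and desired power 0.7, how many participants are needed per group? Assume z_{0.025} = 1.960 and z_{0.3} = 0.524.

n = 24 per group

For two independent groups with equal n: n = 2·((z_{α/2} + z_β) / d)².
z_{α/2} + z_β = 1.960 + 0.524 = 2.484.
n = 2 × (2.484 / 0.73)² = 2 × 3.403² = 2 × 11.58 = 23.2.
Round up to the next whole participant.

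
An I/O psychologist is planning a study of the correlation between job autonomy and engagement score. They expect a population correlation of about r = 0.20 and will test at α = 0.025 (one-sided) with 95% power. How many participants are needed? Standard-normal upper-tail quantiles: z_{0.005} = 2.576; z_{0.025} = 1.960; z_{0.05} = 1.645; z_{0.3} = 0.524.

n = 320

Fisher's z: C = ½·ln((1+r)/(1−r)) = ½·ln(1.5000) = 0.2027.
n = ((z_{α} + z_β)/C)² + 3.
(1.960 + 1.645) / 0.2027 = 3.605 / 0.2027 = 17.785.
n = 17.785² + 3 = 316.30 + 3 = 319.3.
Round up.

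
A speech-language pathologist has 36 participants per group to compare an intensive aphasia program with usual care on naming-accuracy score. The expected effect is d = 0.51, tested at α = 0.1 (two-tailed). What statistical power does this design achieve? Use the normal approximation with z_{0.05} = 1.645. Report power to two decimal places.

For two equal groups, power = Φ(d·√(n/2) − z_{α/2}).
d·√(n/2) = 0.51 × √(36/2) = 0.51 × 4.243 = 2.164.
z_β = 2.164 − 1.645 = 0.519.
Power = Φ(0.519) = 0.698.

power ≈ 0.70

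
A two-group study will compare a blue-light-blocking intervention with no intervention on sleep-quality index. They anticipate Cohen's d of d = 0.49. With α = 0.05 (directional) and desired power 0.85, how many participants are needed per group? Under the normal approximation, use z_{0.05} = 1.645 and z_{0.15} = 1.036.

n = 60 per group

For two independent groups with equal n: n = 2·((z_{α} + z_β) / d)².
z_{α} + z_β = 1.645 + 1.036 = 2.681.
n = 2 × (2.681 / 0.49)² = 2 × 5.471² = 2 × 29.94 = 59.9.
Round up to the next whole participant.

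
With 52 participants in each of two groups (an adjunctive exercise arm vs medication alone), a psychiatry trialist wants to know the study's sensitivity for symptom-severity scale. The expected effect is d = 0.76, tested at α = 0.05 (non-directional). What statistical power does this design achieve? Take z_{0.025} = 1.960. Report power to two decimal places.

For two equal groups, power = Φ(d·√(n/2) − z_{α/2}).
d·√(n/2) = 0.76 × √(52/2) = 0.76 × 5.099 = 3.875.
z_β = 3.875 − 1.960 = 1.915.
Power = Φ(1.915) = 0.972.

power ≈ 0.97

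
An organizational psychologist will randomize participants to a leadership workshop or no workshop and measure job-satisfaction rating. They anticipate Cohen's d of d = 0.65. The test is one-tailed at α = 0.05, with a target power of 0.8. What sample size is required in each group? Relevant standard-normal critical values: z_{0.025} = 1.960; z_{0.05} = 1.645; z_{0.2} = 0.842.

n = 30 per group

For two independent groups with equal n: n = 2·((z_{α} + z_β) / d)².
z_{α} + z_β = 1.645 + 0.842 = 2.487.
n = 2 × (2.487 / 0.65)² = 2 × 3.826² = 2 × 14.64 = 29.3.
Round up to the next whole participant.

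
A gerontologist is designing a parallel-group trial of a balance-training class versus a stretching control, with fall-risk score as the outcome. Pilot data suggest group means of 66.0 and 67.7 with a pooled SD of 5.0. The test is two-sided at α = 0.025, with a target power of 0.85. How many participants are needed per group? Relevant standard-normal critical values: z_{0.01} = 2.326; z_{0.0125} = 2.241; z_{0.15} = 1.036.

n = 186 per group

Cohen's d = |M₁ − M₂| / SD_pooled = |66.0 − 67.7| / 5.0 = 1.7 / 5.0 = 0.340.
For two independent groups with equal n: n = 2·((z_{α/2} + z_β) / d)².
z_{α/2} + z_β = 2.241 + 1.036 = 3.277.
n = 2 × (3.277 / 0.340)² = 2 × 9.638² = 2 × 92.90 = 185.8.
Round up to the next whole participant.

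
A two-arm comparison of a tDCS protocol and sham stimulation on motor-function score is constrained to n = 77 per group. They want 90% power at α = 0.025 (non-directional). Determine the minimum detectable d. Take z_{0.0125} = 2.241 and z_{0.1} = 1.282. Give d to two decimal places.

d_min ≈ 0.57

For two independent groups of n = 77 each: d_min = (z_{α/2} + z_β)·√(2/n).
z-sum = 2.241 + 1.282 = 3.523.
d_min = 3.523 × √(2/77) = 3.523 × 0.1612 = 0.568.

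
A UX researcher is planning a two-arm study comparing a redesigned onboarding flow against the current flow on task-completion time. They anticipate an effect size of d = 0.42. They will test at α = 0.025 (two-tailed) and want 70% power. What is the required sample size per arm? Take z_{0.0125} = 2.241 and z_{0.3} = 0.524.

For two independent groups with equal n: n = 2·((z_{α/2} + z_β) / d)².
z_{α/2} + z_β = 2.241 + 0.524 = 2.765.
n = 2 × (2.765 / 0.42)² = 2 × 6.583² = 2 × 43.34 = 86.7.
Round up to the next whole participant.

n = 87 per group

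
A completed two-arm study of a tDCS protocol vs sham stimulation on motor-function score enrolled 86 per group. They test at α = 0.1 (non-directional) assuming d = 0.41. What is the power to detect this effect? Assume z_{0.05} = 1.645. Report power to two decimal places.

power ≈ 0.85

For two equal groups, power = Φ(d·√(n/2) − z_{α/2}).
d·√(n/2) = 0.41 × √(86/2) = 0.41 × 6.557 = 2.689.
z_β = 2.689 − 1.645 = 1.044.
Power = Φ(1.044) = 0.852.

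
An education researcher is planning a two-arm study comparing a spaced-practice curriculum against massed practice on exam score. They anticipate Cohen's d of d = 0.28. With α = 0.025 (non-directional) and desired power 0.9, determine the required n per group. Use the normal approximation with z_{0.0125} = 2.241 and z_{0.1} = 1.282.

n = 317 per group

For two independent groups with equal n: n = 2·((z_{α/2} + z_β) / d)².
z_{α/2} + z_β = 2.241 + 1.282 = 3.523.
n = 2 × (3.523 / 0.28)² = 2 × 12.582² = 2 × 158.31 = 316.6.
Round up to the next whole participant.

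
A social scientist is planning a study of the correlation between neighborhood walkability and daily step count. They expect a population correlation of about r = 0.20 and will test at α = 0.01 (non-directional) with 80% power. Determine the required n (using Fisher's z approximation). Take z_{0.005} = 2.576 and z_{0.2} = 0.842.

Fisher's z: C = ½·ln((1+r)/(1−r)) = ½·ln(1.5000) = 0.2027.
n = ((z_{α/2} + z_β)/C)² + 3.
(2.576 + 0.842) / 0.2027 = 3.418 / 0.2027 = 16.862.
n = 16.862² + 3 = 284.34 + 3 = 287.3.
Round up.

n = 288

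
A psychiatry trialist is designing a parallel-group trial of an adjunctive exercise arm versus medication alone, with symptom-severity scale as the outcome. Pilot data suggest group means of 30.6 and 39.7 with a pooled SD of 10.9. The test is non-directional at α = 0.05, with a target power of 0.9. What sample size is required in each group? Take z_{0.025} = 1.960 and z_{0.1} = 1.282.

Cohen's d = |M₁ − M₂| / SD_pooled = |30.6 − 39.7| / 10.9 = 9.1 / 10.9 = 0.835.
For two independent groups with equal n: n = 2·((z_{α/2} + z_β) / d)².
z_{α/2} + z_β = 1.960 + 1.282 = 3.242.
n = 2 × (3.242 / 0.835)² = 2 × 3.883² = 2 × 15.07 = 30.1.
Round up to the next whole participant.

n = 31 per group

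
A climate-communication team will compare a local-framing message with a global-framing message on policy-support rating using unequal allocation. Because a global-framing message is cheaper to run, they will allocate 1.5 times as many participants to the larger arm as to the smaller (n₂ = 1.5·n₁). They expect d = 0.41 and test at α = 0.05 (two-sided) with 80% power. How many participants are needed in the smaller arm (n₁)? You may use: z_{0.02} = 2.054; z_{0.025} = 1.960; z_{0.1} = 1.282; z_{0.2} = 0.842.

With allocation ratio k = n₂/n₁ = 1.5, Var(x̄₁−x̄₂) = σ²(1/n₁ + 1/(k·n₁)) = σ²·(k+1)/(k·n₁).
So n₁ = (1 + 1/k)·((z_{α/2} + z_β)/d)² = 1.667 × (2.802/0.41)².
n₁ = 1.667 × 46.71 = 77.8.
Round up: n₁ = 78, giving n₂ = 1.5 × 78 = 117.

n₁ = 78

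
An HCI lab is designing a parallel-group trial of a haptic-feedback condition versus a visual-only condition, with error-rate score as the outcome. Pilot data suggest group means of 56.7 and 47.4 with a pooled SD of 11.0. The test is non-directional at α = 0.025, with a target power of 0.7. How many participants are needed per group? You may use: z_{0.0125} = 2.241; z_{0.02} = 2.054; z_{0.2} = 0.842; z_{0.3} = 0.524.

n = 22 per group

Cohen's d = |M₁ − M₂| / SD_pooled = |56.7 − 47.4| / 11.0 = 9.3 / 11.0 = 0.845.
For two independent groups with equal n: n = 2·((z_{α/2} + z_β) / d)².
z_{α/2} + z_β = 2.241 + 0.524 = 2.765.
n = 2 × (2.765 / 0.845)² = 2 × 3.272² = 2 × 10.71 = 21.4.
Round up to the next whole participant.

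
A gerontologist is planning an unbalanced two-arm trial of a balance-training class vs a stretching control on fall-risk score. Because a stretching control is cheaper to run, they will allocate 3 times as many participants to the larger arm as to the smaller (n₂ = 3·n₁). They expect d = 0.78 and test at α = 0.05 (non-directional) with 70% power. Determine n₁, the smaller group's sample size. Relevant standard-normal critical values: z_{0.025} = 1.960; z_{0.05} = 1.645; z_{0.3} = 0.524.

n₁ = 14

With allocation ratio k = n₂/n₁ = 3, Var(x̄₁−x̄₂) = σ²(1/n₁ + 1/(k·n₁)) = σ²·(k+1)/(k·n₁).
So n₁ = (1 + 1/k)·((z_{α/2} + z_β)/d)² = 1.333 × (2.484/0.78)².
n₁ = 1.333 × 10.14 = 13.5.
Round up: n₁ = 14, giving n₂ = 3 × 14 = 42.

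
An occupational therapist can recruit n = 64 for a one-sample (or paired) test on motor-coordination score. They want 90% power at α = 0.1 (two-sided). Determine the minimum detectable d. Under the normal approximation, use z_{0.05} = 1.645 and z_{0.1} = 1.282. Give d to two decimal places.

d_min ≈ 0.37

For a single sample (or paired design) of n = 64: d_min = (z_{α/2} + z_β)/√n.
z-sum = 1.645 + 1.282 = 2.927.
d_min = 2.927 / √64 = 2.927 / 8.000 = 0.366.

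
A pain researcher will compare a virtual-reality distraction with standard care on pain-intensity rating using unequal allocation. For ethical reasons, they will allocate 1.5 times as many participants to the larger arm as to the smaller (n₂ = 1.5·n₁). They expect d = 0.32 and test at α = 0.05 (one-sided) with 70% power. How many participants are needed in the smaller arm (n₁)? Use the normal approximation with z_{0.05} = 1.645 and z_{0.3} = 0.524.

With allocation ratio k = n₂/n₁ = 1.5, Var(x̄₁−x̄₂) = σ²(1/n₁ + 1/(k·n₁)) = σ²·(k+1)/(k·n₁).
So n₁ = (1 + 1/k)·((z_{α} + z_β)/d)² = 1.667 × (2.169/0.32)².
n₁ = 1.667 × 45.94 = 76.6.
Round up: n₁ = 77, giving n₂ = ⌈1.5 × 77⌉ = ⌈115.5⌉ = 116.

n₁ = 77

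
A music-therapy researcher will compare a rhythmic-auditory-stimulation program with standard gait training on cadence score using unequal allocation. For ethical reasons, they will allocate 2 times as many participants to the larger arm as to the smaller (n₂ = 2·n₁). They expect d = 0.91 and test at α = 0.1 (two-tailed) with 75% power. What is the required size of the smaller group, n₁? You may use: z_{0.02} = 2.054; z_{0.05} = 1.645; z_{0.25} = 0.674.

With allocation ratio k = n₂/n₁ = 2, Var(x̄₁−x̄₂) = σ²(1/n₁ + 1/(k·n₁)) = σ²·(k+1)/(k·n₁).
So n₁ = (1 + 1/k)·((z_{α/2} + z_β)/d)² = 1.500 × (2.319/0.91)².
n₁ = 1.500 × 6.49 = 9.7.
Round up: n₁ = 10, giving n₂ = 2 × 10 = 20.

n₁ = 10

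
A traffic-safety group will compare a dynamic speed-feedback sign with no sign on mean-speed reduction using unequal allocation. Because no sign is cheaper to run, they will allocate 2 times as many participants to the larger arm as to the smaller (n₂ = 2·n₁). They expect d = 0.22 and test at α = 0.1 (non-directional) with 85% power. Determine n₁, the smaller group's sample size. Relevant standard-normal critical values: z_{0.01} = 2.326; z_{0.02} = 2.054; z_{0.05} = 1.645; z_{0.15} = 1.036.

n₁ = 223

With allocation ratio k = n₂/n₁ = 2, Var(x̄₁−x̄₂) = σ²(1/n₁ + 1/(k·n₁)) = σ²·(k+1)/(k·n₁).
So n₁ = (1 + 1/k)·((z_{α/2} + z_β)/d)² = 1.500 × (2.681/0.22)².
n₁ = 1.500 × 148.51 = 222.8.
Round up: n₁ = 223, giving n₂ = 2 × 223 = 446.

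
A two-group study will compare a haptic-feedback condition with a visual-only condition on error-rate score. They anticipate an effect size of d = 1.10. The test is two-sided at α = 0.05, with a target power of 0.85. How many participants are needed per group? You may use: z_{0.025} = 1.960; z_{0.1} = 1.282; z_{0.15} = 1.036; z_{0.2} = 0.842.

For two independent groups with equal n: n = 2·((z_{α/2} + z_β) / d)².
z_{α/2} + z_β = 1.960 + 1.036 = 2.996.
n = 2 × (2.996 / 1.10)² = 2 × 2.724² = 2 × 7.42 = 14.8.
Round up to the next whole participant.

n = 15 per group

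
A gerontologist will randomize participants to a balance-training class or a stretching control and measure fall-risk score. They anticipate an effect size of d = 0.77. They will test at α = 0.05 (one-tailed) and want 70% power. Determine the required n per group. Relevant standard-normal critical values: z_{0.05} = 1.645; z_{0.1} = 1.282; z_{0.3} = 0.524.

For two independent groups with equal n: n = 2·((z_{α} + z_β) / d)².
z_{α} + z_β = 1.645 + 0.524 = 2.169.
n = 2 × (2.169 / 0.77)² = 2 × 2.817² = 2 × 7.93 = 15.9.
Round up to the next whole participant.

n = 16 per group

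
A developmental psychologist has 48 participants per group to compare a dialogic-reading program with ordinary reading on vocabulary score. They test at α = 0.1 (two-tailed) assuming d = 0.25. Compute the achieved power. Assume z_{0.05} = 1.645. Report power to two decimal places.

power ≈ 0.34

For two equal groups, power = Φ(d·√(n/2) − z_{α/2}).
d·√(n/2) = 0.25 × √(48/2) = 0.25 × 4.899 = 1.225.
z_β = 1.225 − 1.645 = -0.420.
Power = Φ(-0.420) = 0.337.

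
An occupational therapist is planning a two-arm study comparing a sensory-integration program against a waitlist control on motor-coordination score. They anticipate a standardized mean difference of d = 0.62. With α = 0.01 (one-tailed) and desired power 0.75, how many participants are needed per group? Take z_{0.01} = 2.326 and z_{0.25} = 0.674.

For two independent groups with equal n: n = 2·((z_{α} + z_β) / d)².
z_{α} + z_β = 2.326 + 0.674 = 3.000.
n = 2 × (3.000 / 0.62)² = 2 × 4.839² = 2 × 23.41 = 46.8.
Round up to the next whole participant.

n = 47 per group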